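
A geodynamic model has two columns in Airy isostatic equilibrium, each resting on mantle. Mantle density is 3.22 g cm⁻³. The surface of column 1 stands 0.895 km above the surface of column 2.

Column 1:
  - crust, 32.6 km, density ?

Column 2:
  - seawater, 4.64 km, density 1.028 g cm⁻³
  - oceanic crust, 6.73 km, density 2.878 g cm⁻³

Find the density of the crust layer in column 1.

Take the compensation level at the base of the deeper column (depth z_c below the surface of column 1) and equate Σ ρ_i t_i down to z_c; mantle fills any gap and the z_c terms cancel.
Column 1: 32.6×ρ + (z_c − 32.6)×3.22
Column 2: 0.895×0 + 4.64×1.028 + 6.73×2.878 + (z_c − 0.895 − 11.37)×3.22
The z_c×3.22 term appears on both sides and cancels. Collect the known terms of each column as K = Σ(ρt)_known − 3.22 × (depth of known layers): K_1 = 0 − 3.22×32.6 = −104.972; K_2 = 24.13886 − 3.22×(0.895 + 11.37) = −15.35444.
Balance: K_1 + 32.6×ρ = K_2, so ρ = (K_2 − K_1)/32.6 = 89.6176/32.6 = 2.75 g cm⁻³.

2.75 g cm⁻³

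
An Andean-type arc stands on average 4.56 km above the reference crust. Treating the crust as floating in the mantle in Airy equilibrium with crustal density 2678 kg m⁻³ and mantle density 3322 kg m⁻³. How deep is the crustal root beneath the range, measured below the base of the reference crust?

For local isostatic compensation: the weight of the topography is balanced by the buoyancy of the root, ρ_c h = (ρ_m − ρ_c) r.
r = h · ρ_c / (ρ_m − ρ_c) = 4.56 km × 2678 / (3322 − 2678) = 19 km.

19 km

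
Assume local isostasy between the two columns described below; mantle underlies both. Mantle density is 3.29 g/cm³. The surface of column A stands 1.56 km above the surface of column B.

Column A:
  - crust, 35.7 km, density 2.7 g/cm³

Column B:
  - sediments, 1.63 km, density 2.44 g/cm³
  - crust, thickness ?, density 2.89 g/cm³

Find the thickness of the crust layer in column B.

36.4 km

Take the compensation level at the base of the deeper column (depth z_c below the surface of column A) and equate Σ ρ_i t_i down to z_c; mantle fills any gap and the z_c terms cancel.
Column A: 35.7×2.7 + (z_c − 35.7)×3.29
Column B: 1.56×0 + 1.63×2.44 + x×2.89 + (z_c − 1.56 − 1.63 − x)×3.29
The z_c×3.29 term appears on both sides and cancels. Collect the known terms of each column as K = Σ(ρt)_known − 3.29 × (depth of known layers): K_A = 96.39 − 3.29×35.7 = −21.063; K_B = 3.9772 − 3.29×(1.56 + 1.63) = −6.5179.
Balance: K_A = K_B − x×(3.29 − 2.89), so x = (K_B − K_A)/(3.29 − 2.89) = 14.5451/0.4 = 36.4 km.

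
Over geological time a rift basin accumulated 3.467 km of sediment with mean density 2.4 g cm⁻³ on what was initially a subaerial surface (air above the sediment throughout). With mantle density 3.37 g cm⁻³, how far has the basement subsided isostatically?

2.47 km

Subaerial load: s = t ρ_sed / ρ_m = 3.467 km × 2.4/3.37 = 2.47 km.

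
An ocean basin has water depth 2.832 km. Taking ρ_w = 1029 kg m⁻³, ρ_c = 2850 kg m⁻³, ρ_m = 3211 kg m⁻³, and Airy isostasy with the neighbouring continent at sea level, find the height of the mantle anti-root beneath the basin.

14.3 km

Balancing pressure at the compensation depth: replacing crust with seawater at the top is compensated by replacing crust with mantle at the base: d (ρ_c − ρ_w) = a (ρ_m − ρ_c).
a = d (ρ_c − ρ_w)/(ρ_m − ρ_c) = 2.832 km × 1821/361 = 14.3 km.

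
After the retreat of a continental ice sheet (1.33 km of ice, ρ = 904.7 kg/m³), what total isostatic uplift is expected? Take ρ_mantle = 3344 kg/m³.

0.36 km

Removing the load lets mantle flow back in; uplift u satisfies ρ_ice t = ρ_m u.
u = t ρ_ice/ρ_m = 1.33 km × 904.7/3344 = 0.36 km.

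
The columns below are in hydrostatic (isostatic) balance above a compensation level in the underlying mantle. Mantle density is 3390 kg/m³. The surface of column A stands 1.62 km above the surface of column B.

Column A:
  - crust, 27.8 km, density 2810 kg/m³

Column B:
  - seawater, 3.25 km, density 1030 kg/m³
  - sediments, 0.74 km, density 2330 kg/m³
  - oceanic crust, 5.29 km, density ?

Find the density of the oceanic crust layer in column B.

Take the compensation level at the base of the deeper column (depth z_c below the surface of column A) and equate Σ ρ_i t_i down to z_c; mantle fills any gap and the z_c terms cancel.
Column A: 27.8×2810 + (z_c − 27.8)×3390
Column B: 1.62×0 + 3.25×1030 + 0.74×2330 + 5.29×ρ + (z_c − 1.62 − 9.28)×3390
The z_c×3390 term appears on both sides and cancels. Collect the known terms of each column as K = Σ(ρt)_known − 3390 × (depth of known layers): K_A = 78118 − 3390×27.8 = −16124; K_B = 5071.7 − 3390×(1.62 + 9.28) = −31879.3.
Balance: K_A = K_B + 5.29×ρ, so ρ = (K_A − K_B)/5.29 = 15755.3/5.29 = 2980 kg/m³.

2980 kg/m³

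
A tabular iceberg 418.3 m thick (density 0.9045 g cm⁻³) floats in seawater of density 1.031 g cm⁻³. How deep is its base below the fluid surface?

Draft d = t ρ_obj/ρ_fluid = 418.3 m × 0.9045/1.031 = 367 m.

367 m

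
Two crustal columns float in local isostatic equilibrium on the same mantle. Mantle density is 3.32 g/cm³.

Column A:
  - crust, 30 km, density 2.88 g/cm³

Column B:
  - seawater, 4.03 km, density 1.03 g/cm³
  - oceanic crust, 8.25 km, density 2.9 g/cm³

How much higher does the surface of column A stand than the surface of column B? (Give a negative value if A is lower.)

0.152 km

For any compensation level in the mantle, the mantle terms cancel and isostasy reduces to e = (Σt_A − Σt_B) − (Σ(ρt)_A − Σ(ρt)_B) / ρ_m.
Σt_A = 30 km; Σt_B = 12.28 km; Σ(ρt)_A = 86.4; Σ(ρt)_B = 28.0759 (in km·g/cm³).
e = (30 − 12.28) − (86.4 − 28.0759) / 3.32 = 0.152 km.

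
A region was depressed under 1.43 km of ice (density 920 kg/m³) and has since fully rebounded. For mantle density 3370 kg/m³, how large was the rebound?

Removing the load lets mantle flow back in; uplift u satisfies ρ_ice t = ρ_m u.
u = t ρ_ice/ρ_m = 1.43 km × 920/3370 = 0.39 km.

0.39 km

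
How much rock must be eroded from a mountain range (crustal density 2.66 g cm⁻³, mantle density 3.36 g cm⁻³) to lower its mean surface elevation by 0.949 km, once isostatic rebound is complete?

4.56 km

Net drop Δ = e − u = e − e ρ_c/ρ_m = e (ρ_m − ρ_c)/ρ_m.
e = Δ ρ_m/(ρ_m − ρ_c) = 0.949 km × 3.36/0.7 = 4.56 km.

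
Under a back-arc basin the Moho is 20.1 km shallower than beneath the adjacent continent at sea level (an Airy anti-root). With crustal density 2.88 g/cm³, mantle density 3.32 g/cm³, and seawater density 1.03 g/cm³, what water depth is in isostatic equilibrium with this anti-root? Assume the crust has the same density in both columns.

Replacing a thickness d of crust by seawater at the top must be balanced by replacing crust with mantle at the base: d (ρ_c − ρ_w) = a (ρ_m − ρ_c).
d = a (ρ_m − ρ_c)/(ρ_c − ρ_w) = 20.1 km × 0.44/1.85 = 4.78 km.

4.78 km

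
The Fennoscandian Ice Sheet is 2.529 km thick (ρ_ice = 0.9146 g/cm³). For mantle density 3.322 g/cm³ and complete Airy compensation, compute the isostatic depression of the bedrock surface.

0.696 km

Balancing pressure at the compensation depth: the ice load ρ_ice t is balanced by mantle displaced below, ρ_m s.
s = t ρ_ice / ρ_m = 2.529 km × 0.9146/3.322 = 0.696 km.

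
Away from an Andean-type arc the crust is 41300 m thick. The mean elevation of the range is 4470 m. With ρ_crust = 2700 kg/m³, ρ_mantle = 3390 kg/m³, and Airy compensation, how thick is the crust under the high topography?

63300 m

Root depth r = h ρ_c / (ρ_m − ρ_c) = 4470 m × 2700 / 690 = 17490 m.
Total thickness = T + h + r = 41300 m + 4470 m + 17490 m = 63300 m.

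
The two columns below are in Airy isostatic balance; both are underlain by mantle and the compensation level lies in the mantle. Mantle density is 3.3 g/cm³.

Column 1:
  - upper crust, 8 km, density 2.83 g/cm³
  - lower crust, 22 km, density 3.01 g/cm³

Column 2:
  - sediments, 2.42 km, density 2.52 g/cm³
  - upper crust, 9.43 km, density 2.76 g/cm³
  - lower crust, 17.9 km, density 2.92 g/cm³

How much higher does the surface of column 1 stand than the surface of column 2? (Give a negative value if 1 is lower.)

−1.1 km

For any compensation level in the mantle, the mantle terms cancel and isostasy reduces to e = (Σt_1 − Σt_2) − (Σ(ρt)_1 − Σ(ρt)_2) / ρ_m.
Σt_1 = 30 km; Σt_2 = 29.75 km; Σ(ρt)_1 = 88.86; Σ(ρt)_2 = 84.3932 (in km·g/cm³).
e = (30 − 29.75) − (88.86 − 84.3932) / 3.3 = −1.1 km.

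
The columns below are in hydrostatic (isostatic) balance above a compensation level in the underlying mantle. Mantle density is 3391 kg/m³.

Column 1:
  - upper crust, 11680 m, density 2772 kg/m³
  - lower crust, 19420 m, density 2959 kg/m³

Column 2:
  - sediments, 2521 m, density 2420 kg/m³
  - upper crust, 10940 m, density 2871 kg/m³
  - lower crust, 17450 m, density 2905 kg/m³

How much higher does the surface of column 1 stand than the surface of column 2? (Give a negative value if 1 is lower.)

For any compensation level in the mantle, the mantle terms cancel and isostasy reduces to e = (Σt_1 − Σt_2) − (Σ(ρt)_1 − Σ(ρt)_2) / ρ_m.
Σt_1 = 31100 m; Σt_2 = 30911 m; Σ(ρt)_1 = 89840740; Σ(ρt)_2 = 88201810 (in m·kg/m³).
e = (31100 − 30911) − (89840740 − 88201810) / 3391 = −294 m.

−294 m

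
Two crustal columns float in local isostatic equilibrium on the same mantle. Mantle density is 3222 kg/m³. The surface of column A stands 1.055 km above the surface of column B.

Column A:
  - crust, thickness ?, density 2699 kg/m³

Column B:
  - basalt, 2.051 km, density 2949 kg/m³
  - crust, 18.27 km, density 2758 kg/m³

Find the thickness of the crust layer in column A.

Take the compensation level at the base of the deeper column (depth z_c below the surface of column A) and equate Σ ρ_i t_i down to z_c; mantle fills any gap and the z_c terms cancel.
Column A: x×2699 + (z_c − 0 − x)×3222
Column B: 1.055×0 + 2.051×2949 + 18.27×2758 + (z_c − 1.055 − 20.321)×3222
The z_c×3222 term appears on both sides and cancels. Collect the known terms of each column as K = Σ(ρt)_known − 3222 × (depth of known layers): K_A = 0 − 3222×0 = 0; K_B = 56437.059 − 3222×(1.055 + 20.321) = −12436.413.
Balance: K_A − x×(3222 − 2699) = K_B, so x = (K_A − K_B)/(3222 − 2699) = 12436.4/523 = 23.8 km.

23.8 km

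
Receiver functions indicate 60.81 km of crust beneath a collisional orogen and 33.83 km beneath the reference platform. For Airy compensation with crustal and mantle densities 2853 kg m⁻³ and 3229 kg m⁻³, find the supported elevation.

Excess crust Δ = 60.81 km − 33.83 km = 26.98 km, split between elevation h and root r with h + r = Δ.
Airy balance ρ_c h = (ρ_m − ρ_c) r gives r = h ρ_c/(ρ_m − ρ_c), so h (1 + ρ_c/(ρ_m − ρ_c)) = Δ, i.e. h = Δ (ρ_m − ρ_c)/ρ_m.
h = 26.98 km × 376/3229 = 3.14 km.

3.14 km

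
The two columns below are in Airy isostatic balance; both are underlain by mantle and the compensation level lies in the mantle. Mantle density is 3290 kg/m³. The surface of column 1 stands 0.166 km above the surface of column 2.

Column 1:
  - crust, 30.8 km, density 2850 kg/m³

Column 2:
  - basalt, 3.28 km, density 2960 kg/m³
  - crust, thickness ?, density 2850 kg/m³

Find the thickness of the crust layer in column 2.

27.1 km

Take the compensation level at the base of the deeper column (depth z_c below the surface of column 1) and equate Σ ρ_i t_i down to z_c; mantle fills any gap and the z_c terms cancel.
Column 1: 30.8×2850 + (z_c − 30.8)×3290
Column 2: 0.166×0 + 3.28×2960 + x×2850 + (z_c − 0.166 − 3.28 − x)×3290
The z_c×3290 term appears on both sides and cancels. Collect the known terms of each column as K = Σ(ρt)_known − 3290 × (depth of known layers): K_1 = 87780 − 3290×30.8 = −13552; K_2 = 9708.8 − 3290×(0.166 + 3.28) = −1628.54.
Balance: K_1 = K_2 − x×(3290 − 2850), so x = (K_2 − K_1)/(3290 − 2850) = 11923.5/440 = 27.1 km.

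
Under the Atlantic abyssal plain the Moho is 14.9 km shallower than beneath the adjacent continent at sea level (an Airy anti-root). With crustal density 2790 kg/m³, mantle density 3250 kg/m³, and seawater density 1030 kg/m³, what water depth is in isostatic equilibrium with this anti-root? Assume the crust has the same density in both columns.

3.89 km

Replacing a thickness d of crust by seawater at the top must be balanced by replacing crust with mantle at the base: d (ρ_c − ρ_w) = a (ρ_m − ρ_c).
d = a (ρ_m − ρ_c)/(ρ_c − ρ_w) = 14.9 km × 460/1760 = 3.89 km.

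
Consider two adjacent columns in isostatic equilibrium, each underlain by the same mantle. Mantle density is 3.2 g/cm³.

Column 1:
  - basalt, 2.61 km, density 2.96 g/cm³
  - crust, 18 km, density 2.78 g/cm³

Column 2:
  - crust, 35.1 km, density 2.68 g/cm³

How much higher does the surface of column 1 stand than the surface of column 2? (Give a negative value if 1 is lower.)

−3.15 km

For any compensation level in the mantle, the mantle terms cancel and isostasy reduces to e = (Σt_1 − Σt_2) − (Σ(ρt)_1 − Σ(ρt)_2) / ρ_m.
Σt_1 = 20.61 km; Σt_2 = 35.1 km; Σ(ρt)_1 = 57.7656; Σ(ρt)_2 = 94.068 (in km·g/cm³).
e = (20.61 − 35.1) − (57.7656 − 94.068) / 3.2 = −3.15 km.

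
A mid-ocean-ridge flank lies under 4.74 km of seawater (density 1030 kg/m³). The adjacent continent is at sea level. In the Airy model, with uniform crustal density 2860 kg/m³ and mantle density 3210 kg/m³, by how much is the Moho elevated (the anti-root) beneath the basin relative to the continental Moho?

In Airy isostatic equilibrium: replacing crust with seawater at the top is compensated by replacing crust with mantle at the base: d (ρ_c − ρ_w) = a (ρ_m − ρ_c).
a = d (ρ_c − ρ_w)/(ρ_m − ρ_c) = 4.74 km × 1830/350 = 24.8 km.

24.8 km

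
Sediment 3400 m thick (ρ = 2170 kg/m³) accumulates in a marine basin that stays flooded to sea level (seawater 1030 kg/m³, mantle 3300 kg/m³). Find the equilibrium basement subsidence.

Submarine loading: the sediment displaces seawater, and the subsidence is in turn flooded, so s (ρ_m − ρ_w) = t (ρ_sed − ρ_w).
s = 3400 m × (2170 − 1030) / (3300 − 1030) = 1710 m.

1710 m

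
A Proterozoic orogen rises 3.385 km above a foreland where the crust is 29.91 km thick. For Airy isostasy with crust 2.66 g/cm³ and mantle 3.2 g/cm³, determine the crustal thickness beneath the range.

Root depth r = h ρ_c / (ρ_m − ρ_c) = 3.385 km × 2.66 / 0.54 = 16.67 km.
Total thickness = T + h + r = 29.91 km + 3.385 km + 16.67 km = 50 km.

50 km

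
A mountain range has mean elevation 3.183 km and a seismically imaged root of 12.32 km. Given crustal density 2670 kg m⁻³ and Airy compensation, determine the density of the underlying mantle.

3360 kg m⁻³

Airy balance: ρ_c h = (ρ_m − ρ_c) r → ρ_m = ρ_c (1 + h/r).
ρ_m = 2670 × (1 + 3.183 km/12.32 km) = 3360 kg m⁻³.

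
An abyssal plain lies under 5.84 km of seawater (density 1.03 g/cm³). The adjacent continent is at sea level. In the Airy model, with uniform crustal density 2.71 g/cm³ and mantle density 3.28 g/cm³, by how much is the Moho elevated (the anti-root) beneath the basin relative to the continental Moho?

17.2 km

Balancing pressure at the compensation depth: replacing crust with seawater at the top is compensated by replacing crust with mantle at the base: d (ρ_c − ρ_w) = a (ρ_m − ρ_c).
a = d (ρ_c − ρ_w)/(ρ_m − ρ_c) = 5.84 km × 1.68/0.57 = 17.2 km.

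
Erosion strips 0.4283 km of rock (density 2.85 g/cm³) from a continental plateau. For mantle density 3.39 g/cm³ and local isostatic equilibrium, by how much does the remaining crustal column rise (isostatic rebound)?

Unloading: uplift u = e ρ_c/ρ_m = 0.4283 km × 2.85/3.39 = 0.36 km.

0.36 km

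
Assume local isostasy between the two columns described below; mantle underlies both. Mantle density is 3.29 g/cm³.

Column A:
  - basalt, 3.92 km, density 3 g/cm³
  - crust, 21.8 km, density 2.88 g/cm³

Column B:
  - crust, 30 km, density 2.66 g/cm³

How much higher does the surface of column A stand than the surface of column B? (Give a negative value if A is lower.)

For any compensation level in the mantle, the mantle terms cancel and isostasy reduces to e = (Σt_A − Σt_B) − (Σ(ρt)_A − Σ(ρt)_B) / ρ_m.
Σt_A = 25.72 km; Σt_B = 30 km; Σ(ρt)_A = 74.544; Σ(ρt)_B = 79.8 (in km·g/cm³).
e = (25.72 − 30) − (74.544 − 79.8) / 3.29 = −2.68 km.

−2.68 km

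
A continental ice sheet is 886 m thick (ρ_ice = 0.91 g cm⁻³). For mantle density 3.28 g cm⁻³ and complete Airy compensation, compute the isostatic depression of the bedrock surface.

Isostatic balance requires: the ice load ρ_ice t is balanced by mantle displaced below, ρ_m s.
s = t ρ_ice / ρ_m = 886 m × 0.91/3.28 = 246 m.

246 m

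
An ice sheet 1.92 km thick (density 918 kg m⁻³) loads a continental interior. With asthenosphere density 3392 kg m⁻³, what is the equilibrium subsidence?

For local isostatic compensation: the ice load ρ_ice t is balanced by mantle displaced below, ρ_m s.
s = t ρ_ice / ρ_m = 1.92 km × 918/3392 = 0.52 km.

0.52 km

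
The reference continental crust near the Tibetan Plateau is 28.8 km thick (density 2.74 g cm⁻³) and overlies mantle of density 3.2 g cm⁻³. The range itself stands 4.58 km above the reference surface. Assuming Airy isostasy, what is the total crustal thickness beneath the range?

Root depth r = h ρ_c / (ρ_m − ρ_c) = 4.58 km × 2.74 / 0.46 = 27.28 km.
Total thickness = T + h + r = 28.8 km + 4.58 km + 27.28 km = 60.7 km.

60.7 km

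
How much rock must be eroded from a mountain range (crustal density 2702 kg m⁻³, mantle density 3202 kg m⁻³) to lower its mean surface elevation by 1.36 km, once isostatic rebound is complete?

8.71 km

Net drop Δ = e − u = e − e ρ_c/ρ_m = e (ρ_m − ρ_c)/ρ_m.
e = Δ ρ_m/(ρ_m − ρ_c) = 1.36 km × 3202/500 = 8.71 km.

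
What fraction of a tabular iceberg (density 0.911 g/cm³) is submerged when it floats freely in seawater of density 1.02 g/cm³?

Submerged fraction = ρ_obj/ρ_fluid = 0.911/1.02 = 89.3%.

89.3%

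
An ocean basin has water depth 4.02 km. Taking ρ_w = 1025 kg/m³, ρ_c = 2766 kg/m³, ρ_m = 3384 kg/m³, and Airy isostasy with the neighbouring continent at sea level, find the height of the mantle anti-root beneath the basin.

Balancing pressure at the compensation depth: replacing crust with seawater at the top is compensated by replacing crust with mantle at the base: d (ρ_c − ρ_w) = a (ρ_m − ρ_c).
a = d (ρ_c − ρ_w)/(ρ_m − ρ_c) = 4.02 km × 1741/618 = 11.3 km.

11.3 km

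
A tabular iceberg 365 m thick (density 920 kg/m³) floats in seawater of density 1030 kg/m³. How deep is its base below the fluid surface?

326 m

Draft d = t ρ_obj/ρ_fluid = 365 m × 920/1030 = 326 m.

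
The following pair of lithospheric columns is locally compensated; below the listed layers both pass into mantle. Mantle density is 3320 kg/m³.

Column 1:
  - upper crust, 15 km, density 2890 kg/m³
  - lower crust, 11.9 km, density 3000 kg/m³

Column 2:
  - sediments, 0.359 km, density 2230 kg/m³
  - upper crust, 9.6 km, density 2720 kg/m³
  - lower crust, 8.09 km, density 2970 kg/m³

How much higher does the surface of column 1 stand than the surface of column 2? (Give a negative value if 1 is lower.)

For any compensation level in the mantle, the mantle terms cancel and isostasy reduces to e = (Σt_1 − Σt_2) − (Σ(ρt)_1 − Σ(ρt)_2) / ρ_m.
Σt_1 = 26.9 km; Σt_2 = 18.049 km; Σ(ρt)_1 = 79050; Σ(ρt)_2 = 50939.87 (in km·kg/m³).
e = (26.9 − 18.049) − (79050 − 50939.87) / 3320 = 0.384 km.

0.384 km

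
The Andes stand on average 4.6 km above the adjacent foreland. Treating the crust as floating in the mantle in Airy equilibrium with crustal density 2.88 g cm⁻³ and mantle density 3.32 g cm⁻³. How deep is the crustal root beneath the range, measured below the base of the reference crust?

Equating mass per unit area of the two columns: the weight of the topography is balanced by the buoyancy of the root, ρ_c h = (ρ_m − ρ_c) r.
r = h · ρ_c / (ρ_m − ρ_c) = 4.6 km × 2.88 / (3.32 − 2.88) = 30.1 km.

30.1 km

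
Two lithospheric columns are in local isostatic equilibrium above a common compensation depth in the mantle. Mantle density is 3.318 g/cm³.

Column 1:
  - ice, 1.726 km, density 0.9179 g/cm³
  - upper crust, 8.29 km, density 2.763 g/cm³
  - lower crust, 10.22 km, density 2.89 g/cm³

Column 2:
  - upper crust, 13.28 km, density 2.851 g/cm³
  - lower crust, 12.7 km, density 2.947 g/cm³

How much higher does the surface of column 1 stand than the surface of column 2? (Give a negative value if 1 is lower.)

0.664 km

For any compensation level in the mantle, the mantle terms cancel and isostasy reduces to e = (Σt_1 − Σt_2) − (Σ(ρt)_1 − Σ(ρt)_2) / ρ_m.
Σt_1 = 20.236 km; Σt_2 = 25.98 km; Σ(ρt)_1 = 54.0253654; Σ(ρt)_2 = 75.28818 (in km·g/cm³).
e = (20.236 − 25.98) − (54.0253654 − 75.28818) / 3.318 = 0.664 km.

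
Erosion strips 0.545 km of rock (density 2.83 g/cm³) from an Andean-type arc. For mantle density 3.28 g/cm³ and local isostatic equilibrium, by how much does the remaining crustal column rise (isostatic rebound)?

0.47 km

Unloading: uplift u = e ρ_c/ρ_m = 0.545 km × 2.83/3.28 = 0.47 km.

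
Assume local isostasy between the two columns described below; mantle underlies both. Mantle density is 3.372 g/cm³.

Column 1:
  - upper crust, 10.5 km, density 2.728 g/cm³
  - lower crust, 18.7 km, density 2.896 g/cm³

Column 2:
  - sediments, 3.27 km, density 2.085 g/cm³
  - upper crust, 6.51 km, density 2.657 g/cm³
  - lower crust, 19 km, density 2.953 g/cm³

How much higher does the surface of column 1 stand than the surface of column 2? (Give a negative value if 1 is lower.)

−0.344 km

For any compensation level in the mantle, the mantle terms cancel and isostasy reduces to e = (Σt_1 − Σt_2) − (Σ(ρt)_1 − Σ(ρt)_2) / ρ_m.
Σt_1 = 29.2 km; Σt_2 = 28.78 km; Σ(ρt)_1 = 82.7992; Σ(ρt)_2 = 80.22202 (in km·g/cm³).
e = (29.2 − 28.78) − (82.7992 − 80.22202) / 3.372 = −0.344 km.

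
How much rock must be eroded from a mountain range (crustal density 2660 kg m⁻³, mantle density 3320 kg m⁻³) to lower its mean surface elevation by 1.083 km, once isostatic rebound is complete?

5.45 km

Net drop Δ = e − u = e − e ρ_c/ρ_m = e (ρ_m − ρ_c)/ρ_m.
e = Δ ρ_m/(ρ_m − ρ_c) = 1.083 km × 3320/660 = 5.45 km.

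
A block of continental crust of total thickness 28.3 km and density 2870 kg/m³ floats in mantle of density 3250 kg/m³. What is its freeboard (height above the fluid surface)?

Floating equilibrium: submerged depth d = t ρ_obj/ρ_fluid = 28.3 km × 2870/3250 = 24.99 km.
Freeboard = t − d = 28.3 km − 24.99 km = 3.31 km.

3.31 km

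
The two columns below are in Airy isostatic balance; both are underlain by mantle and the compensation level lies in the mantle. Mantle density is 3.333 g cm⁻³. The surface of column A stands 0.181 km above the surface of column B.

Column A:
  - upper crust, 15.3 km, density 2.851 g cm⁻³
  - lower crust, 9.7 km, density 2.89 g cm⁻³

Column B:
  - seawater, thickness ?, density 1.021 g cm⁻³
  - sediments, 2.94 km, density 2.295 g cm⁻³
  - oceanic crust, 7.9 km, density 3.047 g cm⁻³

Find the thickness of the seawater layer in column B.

2.49 km

Take the compensation level at the base of the deeper column (depth z_c below the surface of column A) and equate Σ ρ_i t_i down to z_c; mantle fills any gap and the z_c terms cancel.
Column A: 15.3×2.851 + 9.7×2.89 + (z_c − 25)×3.333
Column B: 0.181×0 + x×1.021 + 2.94×2.295 + 7.9×3.047 + (z_c − 0.181 − 10.84 − x)×3.333
The z_c×3.333 term appears on both sides and cancels. Collect the known terms of each column as K = Σ(ρt)_known − 3.333 × (depth of known layers): K_A = 71.6533 − 3.333×25 = −11.6717; K_B = 30.8186 − 3.333×(0.181 + 10.84) = −5.914393.
Balance: K_A = K_B − x×(3.333 − 1.021), so x = (K_B − K_A)/(3.333 − 1.021) = 5.75731/2.312 = 2.49 km.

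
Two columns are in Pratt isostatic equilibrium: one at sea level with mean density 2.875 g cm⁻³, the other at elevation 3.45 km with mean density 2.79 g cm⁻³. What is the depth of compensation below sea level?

ρ_ref D = ρ (D + h) → D (ρ_ref − ρ) = ρ h.
D = ρ h/(ρ_ref − ρ) = 2.79 × 3.45 km/(2.875 − 2.79) = 113 km.

113 km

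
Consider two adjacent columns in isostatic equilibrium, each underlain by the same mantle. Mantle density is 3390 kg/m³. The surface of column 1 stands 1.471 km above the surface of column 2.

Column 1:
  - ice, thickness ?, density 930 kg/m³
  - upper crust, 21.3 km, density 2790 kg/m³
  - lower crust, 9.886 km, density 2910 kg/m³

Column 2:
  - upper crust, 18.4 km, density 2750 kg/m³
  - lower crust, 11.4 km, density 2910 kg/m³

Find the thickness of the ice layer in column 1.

Take the compensation level at the base of the deeper column (depth z_c below the surface of column 1) and equate Σ ρ_i t_i down to z_c; mantle fills any gap and the z_c terms cancel.
Column 1: x×930 + 21.3×2790 + 9.886×2910 + (z_c − 31.186 − x)×3390
Column 2: 1.471×0 + 18.4×2750 + 11.4×2910 + (z_c − 1.471 − 29.8)×3390
The z_c×3390 term appears on both sides and cancels. Collect the known terms of each column as K = Σ(ρt)_known − 3390 × (depth of known layers): K_1 = 88195.26 − 3390×31.186 = −17525.28; K_2 = 83774 − 3390×(1.471 + 29.8) = −22234.69.
Balance: K_1 − x×(3390 − 930) = K_2, so x = (K_1 − K_2)/(3390 − 930) = 4709.41/2460 = 1.91 km.

1.91 km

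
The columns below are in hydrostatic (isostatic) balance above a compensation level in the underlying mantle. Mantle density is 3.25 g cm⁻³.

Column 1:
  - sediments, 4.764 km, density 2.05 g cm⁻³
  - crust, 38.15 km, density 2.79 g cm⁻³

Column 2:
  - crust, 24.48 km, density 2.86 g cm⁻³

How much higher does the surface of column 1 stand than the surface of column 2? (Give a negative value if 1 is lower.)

4.22 km

For any compensation level in the mantle, the mantle terms cancel and isostasy reduces to e = (Σt_1 − Σt_2) − (Σ(ρt)_1 − Σ(ρt)_2) / ρ_m.
Σt_1 = 42.914 km; Σt_2 = 24.48 km; Σ(ρt)_1 = 116.2047; Σ(ρt)_2 = 70.0128 (in km·g cm⁻³).
e = (42.914 − 24.48) − (116.2047 − 70.0128) / 3.25 = 4.22 km.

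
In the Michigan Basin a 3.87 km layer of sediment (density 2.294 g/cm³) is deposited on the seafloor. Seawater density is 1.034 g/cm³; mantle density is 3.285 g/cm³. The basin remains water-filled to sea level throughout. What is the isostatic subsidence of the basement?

Submarine loading: the sediment displaces seawater, and the subsidence is in turn flooded, so s (ρ_m − ρ_w) = t (ρ_sed − ρ_w).
s = 3.87 km × (2.294 − 1.034) / (3.285 − 1.034) = 2.17 km.

2.17 km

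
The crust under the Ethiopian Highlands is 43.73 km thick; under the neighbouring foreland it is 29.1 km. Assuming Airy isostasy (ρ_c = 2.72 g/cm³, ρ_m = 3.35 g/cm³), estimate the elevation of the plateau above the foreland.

Excess crust Δ = 43.73 km − 29.1 km = 14.63 km, split between elevation h and root r with h + r = Δ.
Airy balance ρ_c h = (ρ_m − ρ_c) r gives r = h ρ_c/(ρ_m − ρ_c), so h (1 + ρ_c/(ρ_m − ρ_c)) = Δ, i.e. h = Δ (ρ_m − ρ_c)/ρ_m.
h = 14.63 km × 0.63/3.35 = 2.75 km.

2.75 km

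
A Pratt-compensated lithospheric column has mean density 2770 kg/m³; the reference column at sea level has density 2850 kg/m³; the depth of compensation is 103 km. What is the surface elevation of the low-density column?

ρ_ref D = ρ (D + h) → h = D (ρ_ref − ρ)/ρ.
h = 103 km × (2850 − 2770)/2770 = 2.97 km.

2.97 km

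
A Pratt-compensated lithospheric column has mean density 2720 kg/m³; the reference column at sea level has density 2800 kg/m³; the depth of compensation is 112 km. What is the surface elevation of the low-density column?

ρ_ref D = ρ (D + h) → h = D (ρ_ref − ρ)/ρ.
h = 112 km × (2800 − 2720)/2720 = 3.29 km.

3.29 km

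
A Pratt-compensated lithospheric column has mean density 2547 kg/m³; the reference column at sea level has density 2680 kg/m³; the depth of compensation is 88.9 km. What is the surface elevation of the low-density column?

4.64 km

ρ_ref D = ρ (D + h) → h = D (ρ_ref − ρ)/ρ.
h = 88.9 km × (2680 − 2547)/2547 = 4.64 km.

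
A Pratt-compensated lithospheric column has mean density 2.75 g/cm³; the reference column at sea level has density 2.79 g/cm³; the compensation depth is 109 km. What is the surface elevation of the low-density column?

ρ_ref D = ρ (D + h) → h = D (ρ_ref − ρ)/ρ.
h = 109 km × (2.79 − 2.75)/2.75 = 1.59 km.

1.59 km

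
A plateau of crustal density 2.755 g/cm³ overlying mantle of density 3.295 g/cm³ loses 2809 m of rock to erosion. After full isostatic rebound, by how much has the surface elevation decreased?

460 m

Rebound u = e ρ_c/ρ_m = 2809 m × 2.755/3.295 = 2349 m.
Net surface drop = e − u = 2809 m − 2349 m = e (ρ_m − ρ_c)/ρ_m = 460 m.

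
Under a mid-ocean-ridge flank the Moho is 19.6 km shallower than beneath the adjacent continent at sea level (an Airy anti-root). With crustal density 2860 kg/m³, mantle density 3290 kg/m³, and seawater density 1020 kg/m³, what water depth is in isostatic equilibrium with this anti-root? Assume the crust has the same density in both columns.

4.58 km

Replacing a thickness d of crust by seawater at the top must be balanced by replacing crust with mantle at the base: d (ρ_c − ρ_w) = a (ρ_m − ρ_c).
d = a (ρ_m − ρ_c)/(ρ_c − ρ_w) = 19.6 km × 430/1840 = 4.58 km.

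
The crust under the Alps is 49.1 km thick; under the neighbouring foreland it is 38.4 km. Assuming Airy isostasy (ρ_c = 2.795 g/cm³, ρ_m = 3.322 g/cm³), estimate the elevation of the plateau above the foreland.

1.7 km

Excess crust Δ = 49.1 km − 38.4 km = 10.7 km, split between elevation h and root r with h + r = Δ.
Airy balance ρ_c h = (ρ_m − ρ_c) r gives r = h ρ_c/(ρ_m − ρ_c), so h (1 + ρ_c/(ρ_m − ρ_c)) = Δ, i.e. h = Δ (ρ_m − ρ_c)/ρ_m.
h = 10.7 km × 0.527/3.322 = 1.7 km.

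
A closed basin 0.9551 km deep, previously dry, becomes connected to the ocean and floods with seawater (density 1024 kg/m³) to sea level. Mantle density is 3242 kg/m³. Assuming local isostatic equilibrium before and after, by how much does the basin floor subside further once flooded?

0.441 km

After flooding the water column is d + s deep. Its weight must equal the weight of mantle displaced by the extra subsidence s: (d + s) ρ_w = s ρ_m.
s = d ρ_w / (ρ_m − ρ_w) = 0.9551 km × 1024/(3242 − 1024) = 0.441 km.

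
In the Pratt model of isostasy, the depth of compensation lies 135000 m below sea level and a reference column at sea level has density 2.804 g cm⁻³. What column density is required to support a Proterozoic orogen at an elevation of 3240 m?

2.74 g cm⁻³

Pratt balance: ρ_ref D = ρ (D + h).
ρ = ρ_ref D/(D + h) = 2.804 × 135000 m/(135000 m + 3240 m) = 2.74 g cm⁻³.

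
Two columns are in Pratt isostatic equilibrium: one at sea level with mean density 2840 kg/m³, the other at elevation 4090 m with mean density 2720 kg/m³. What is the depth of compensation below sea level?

92700 m

ρ_ref D = ρ (D + h) → D (ρ_ref − ρ) = ρ h.
D = ρ h/(ρ_ref − ρ) = 2720 × 4090 m/(2840 − 2720) = 92700 m.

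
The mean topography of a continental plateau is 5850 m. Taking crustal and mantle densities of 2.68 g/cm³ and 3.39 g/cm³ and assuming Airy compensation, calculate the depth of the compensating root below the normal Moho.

22100 m

For local isostatic compensation: the weight of the topography is balanced by the buoyancy of the root, ρ_c h = (ρ_m − ρ_c) r.
r = h · ρ_c / (ρ_m − ρ_c) = 5850 m × 2.68 / (3.39 − 2.68) = 22100 m.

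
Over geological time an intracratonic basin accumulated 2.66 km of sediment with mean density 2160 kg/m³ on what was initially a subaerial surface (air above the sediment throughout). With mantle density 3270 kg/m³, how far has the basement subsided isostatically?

1.76 km

Subaerial load: s = t ρ_sed / ρ_m = 2.66 km × 2160/3270 = 1.76 km.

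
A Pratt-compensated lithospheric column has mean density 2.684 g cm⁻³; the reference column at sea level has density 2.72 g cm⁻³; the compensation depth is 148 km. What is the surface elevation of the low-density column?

ρ_ref D = ρ (D + h) → h = D (ρ_ref − ρ)/ρ.
h = 148 km × (2.72 − 2.684)/2.684 = 1.99 km.

1.99 km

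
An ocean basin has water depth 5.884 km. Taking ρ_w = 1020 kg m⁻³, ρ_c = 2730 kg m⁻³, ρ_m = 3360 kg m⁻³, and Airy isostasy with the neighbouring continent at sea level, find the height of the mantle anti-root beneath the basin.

16 km

Equating mass per unit area of the two columns: replacing crust with seawater at the top is compensated by replacing crust with mantle at the base: d (ρ_c − ρ_w) = a (ρ_m − ρ_c).
a = d (ρ_c − ρ_w)/(ρ_m − ρ_c) = 5.884 km × 1710/630 = 16 km.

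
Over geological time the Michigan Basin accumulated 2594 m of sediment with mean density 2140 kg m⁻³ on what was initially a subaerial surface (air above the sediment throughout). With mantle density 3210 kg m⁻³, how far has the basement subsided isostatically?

1730 m

Subaerial load: s = t ρ_sed / ρ_m = 2594 m × 2140/3210 = 1730 m.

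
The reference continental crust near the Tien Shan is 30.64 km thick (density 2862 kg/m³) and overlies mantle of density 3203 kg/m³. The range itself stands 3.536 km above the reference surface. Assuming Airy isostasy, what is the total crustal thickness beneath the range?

Root depth r = h ρ_c / (ρ_m − ρ_c) = 3.536 km × 2862 / 341 = 29.68 km.
Total thickness = T + h + r = 30.64 km + 3.536 km + 29.68 km = 63.9 km.

63.9 km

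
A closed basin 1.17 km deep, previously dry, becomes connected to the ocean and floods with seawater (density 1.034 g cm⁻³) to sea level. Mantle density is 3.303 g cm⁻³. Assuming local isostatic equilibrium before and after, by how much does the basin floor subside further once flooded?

0.533 km

After flooding the water column is d + s deep. Its weight must equal the weight of mantle displaced by the extra subsidence s: (d + s) ρ_w = s ρ_m.
s = d ρ_w / (ρ_m − ρ_w) = 1.17 km × 1.034/(3.303 − 1.034) = 0.533 km.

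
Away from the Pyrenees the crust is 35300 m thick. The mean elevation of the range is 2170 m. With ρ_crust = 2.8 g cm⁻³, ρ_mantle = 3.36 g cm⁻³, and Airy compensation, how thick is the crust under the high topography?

Root depth r = h ρ_c / (ρ_m − ρ_c) = 2170 m × 2.8 / 0.56 = 10850 m.
Total thickness = T + h + r = 35300 m + 2170 m + 10850 m = 48300 m.

48300 m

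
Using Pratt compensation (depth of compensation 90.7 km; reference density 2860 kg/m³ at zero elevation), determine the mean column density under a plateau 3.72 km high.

2750 kg/m³

Pratt balance: ρ_ref D = ρ (D + h).
ρ = ρ_ref D/(D + h) = 2860 × 90.7 km/(90.7 km + 3.72 km) = 2750 kg/m³.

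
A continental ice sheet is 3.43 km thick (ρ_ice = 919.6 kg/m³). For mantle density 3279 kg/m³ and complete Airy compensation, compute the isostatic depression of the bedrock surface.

0.962 km

Isostatic balance requires: the ice load ρ_ice t is balanced by mantle displaced below, ρ_m s.
s = t ρ_ice / ρ_m = 3.43 km × 919.6/3279 = 0.962 km.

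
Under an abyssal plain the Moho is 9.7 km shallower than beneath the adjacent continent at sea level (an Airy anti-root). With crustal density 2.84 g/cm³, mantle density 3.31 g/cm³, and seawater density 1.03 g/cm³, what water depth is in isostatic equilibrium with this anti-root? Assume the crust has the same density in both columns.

Replacing a thickness d of crust by seawater at the top must be balanced by replacing crust with mantle at the base: d (ρ_c − ρ_w) = a (ρ_m − ρ_c).
d = a (ρ_m − ρ_c)/(ρ_c − ρ_w) = 9.7 km × 0.47/1.81 = 2.52 km.

2.52 km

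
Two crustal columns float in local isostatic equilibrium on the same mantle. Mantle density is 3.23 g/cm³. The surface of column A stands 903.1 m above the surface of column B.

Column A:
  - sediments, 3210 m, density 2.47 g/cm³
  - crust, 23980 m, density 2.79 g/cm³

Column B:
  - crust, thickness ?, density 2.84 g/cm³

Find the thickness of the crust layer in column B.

Take the compensation level at the base of the deeper column (depth z_c below the surface of column A) and equate Σ ρ_i t_i down to z_c; mantle fills any gap and the z_c terms cancel.
Column A: 3210×2.47 + 23980×2.79 + (z_c − 27190)×3.23
Column B: 903.1×0 + x×2.84 + (z_c − 903.1 − 0 − x)×3.23
The z_c×3.23 term appears on both sides and cancels. Collect the known terms of each column as K = Σ(ρt)_known − 3.23 × (depth of known layers): K_A = 74832.9 − 3.23×27190 = −12990.8; K_B = 0 − 3.23×(903.1 + 0) = −2917.013.
Balance: K_A = K_B − x×(3.23 − 2.84), so x = (K_B − K_A)/(3.23 − 2.84) = 10073.8/0.39 = 25800 m.

25800 m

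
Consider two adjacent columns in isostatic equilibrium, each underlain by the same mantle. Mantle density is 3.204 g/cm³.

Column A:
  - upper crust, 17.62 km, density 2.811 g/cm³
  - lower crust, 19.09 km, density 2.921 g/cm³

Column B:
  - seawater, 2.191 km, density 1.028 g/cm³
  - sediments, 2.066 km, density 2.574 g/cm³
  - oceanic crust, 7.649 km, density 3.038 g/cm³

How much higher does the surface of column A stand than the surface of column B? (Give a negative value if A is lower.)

1.56 km

For any compensation level in the mantle, the mantle terms cancel and isostasy reduces to e = (Σt_A − Σt_B) − (Σ(ρt)_A − Σ(ρt)_B) / ρ_m.
Σt_A = 36.71 km; Σt_B = 11.906 km; Σ(ρt)_A = 105.29171; Σ(ρt)_B = 30.807894 (in km·g/cm³).
e = (36.71 − 11.906) − (105.29171 − 30.807894) / 3.204 = 1.56 km.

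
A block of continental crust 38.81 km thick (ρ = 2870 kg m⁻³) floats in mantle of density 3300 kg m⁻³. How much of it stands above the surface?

Floating equilibrium: submerged depth d = t ρ_obj/ρ_fluid = 38.81 km × 2870/3300 = 33.75 km.
Freeboard = t − d = 38.81 km − 33.75 km = 5.06 km.

5.06 km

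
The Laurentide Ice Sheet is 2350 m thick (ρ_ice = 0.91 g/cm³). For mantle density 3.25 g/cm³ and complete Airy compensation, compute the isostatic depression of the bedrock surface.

In Airy isostatic equilibrium: the ice load ρ_ice t is balanced by mantle displaced below, ρ_m s.
s = t ρ_ice / ρ_m = 2350 m × 0.91/3.25 = 658 m.

658 m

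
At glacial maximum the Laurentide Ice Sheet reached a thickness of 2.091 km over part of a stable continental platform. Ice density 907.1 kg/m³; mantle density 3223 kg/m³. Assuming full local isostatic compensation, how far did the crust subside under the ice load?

0.589 km

For local isostatic compensation: the ice load ρ_ice t is balanced by mantle displaced below, ρ_m s.
s = t ρ_ice / ρ_m = 2.091 km × 907.1/3223 = 0.589 km.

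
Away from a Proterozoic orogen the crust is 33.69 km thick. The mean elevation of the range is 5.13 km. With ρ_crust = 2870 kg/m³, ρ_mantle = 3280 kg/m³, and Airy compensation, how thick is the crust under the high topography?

74.7 km

Root depth r = h ρ_c / (ρ_m − ρ_c) = 5.13 km × 2870 / 410 = 35.91 km.
Total thickness = T + h + r = 33.69 km + 5.13 km + 35.91 km = 74.7 km.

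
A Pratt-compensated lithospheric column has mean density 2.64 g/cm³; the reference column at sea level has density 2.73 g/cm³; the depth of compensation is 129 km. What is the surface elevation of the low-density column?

4.4 km

ρ_ref D = ρ (D + h) → h = D (ρ_ref − ρ)/ρ.
h = 129 km × (2.73 − 2.64)/2.64 = 4.4 km.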